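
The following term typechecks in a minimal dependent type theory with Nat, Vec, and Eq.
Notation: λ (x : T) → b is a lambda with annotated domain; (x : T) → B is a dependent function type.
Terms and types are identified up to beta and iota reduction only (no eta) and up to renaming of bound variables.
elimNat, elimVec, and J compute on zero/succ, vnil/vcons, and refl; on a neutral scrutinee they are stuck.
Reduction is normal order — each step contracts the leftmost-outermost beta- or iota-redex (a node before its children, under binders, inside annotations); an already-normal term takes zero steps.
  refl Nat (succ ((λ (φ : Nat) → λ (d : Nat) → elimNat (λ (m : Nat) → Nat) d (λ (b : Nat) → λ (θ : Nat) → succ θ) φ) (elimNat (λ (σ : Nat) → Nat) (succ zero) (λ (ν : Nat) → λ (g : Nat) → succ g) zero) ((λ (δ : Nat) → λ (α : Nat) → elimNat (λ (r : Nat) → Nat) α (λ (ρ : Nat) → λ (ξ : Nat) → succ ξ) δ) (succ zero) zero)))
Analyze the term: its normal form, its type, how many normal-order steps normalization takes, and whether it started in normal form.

reduced normal form:
  refl Nat (succ (succ (succ zero)))
type:
  Eq Nat (succ (succ (succ zero))) (succ (succ (succ zero)))
steps to reach normal form (normal order): 13
term was already normal: no
first redex: a beta-redex


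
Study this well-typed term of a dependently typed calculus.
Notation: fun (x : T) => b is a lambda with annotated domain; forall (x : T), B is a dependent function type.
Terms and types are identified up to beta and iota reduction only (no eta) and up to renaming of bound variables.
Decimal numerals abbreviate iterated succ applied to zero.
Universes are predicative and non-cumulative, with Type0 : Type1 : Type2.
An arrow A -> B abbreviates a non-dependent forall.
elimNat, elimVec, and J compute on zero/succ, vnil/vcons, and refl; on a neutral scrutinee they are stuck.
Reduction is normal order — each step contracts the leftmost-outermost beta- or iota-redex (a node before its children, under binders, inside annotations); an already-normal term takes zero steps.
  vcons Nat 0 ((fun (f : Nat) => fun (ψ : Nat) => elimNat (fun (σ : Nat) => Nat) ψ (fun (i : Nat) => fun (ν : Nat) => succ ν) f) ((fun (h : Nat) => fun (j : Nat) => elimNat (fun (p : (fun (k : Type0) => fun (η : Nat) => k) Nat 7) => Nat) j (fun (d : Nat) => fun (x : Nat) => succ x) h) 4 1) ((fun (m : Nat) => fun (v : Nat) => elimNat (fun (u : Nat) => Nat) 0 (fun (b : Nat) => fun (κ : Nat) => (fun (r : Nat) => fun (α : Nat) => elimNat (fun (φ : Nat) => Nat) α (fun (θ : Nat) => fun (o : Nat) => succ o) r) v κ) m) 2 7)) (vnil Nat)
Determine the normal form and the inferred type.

normal form:
  vcons Nat 0 19 (vnil Nat)
the term's type:
  Vec Nat 1


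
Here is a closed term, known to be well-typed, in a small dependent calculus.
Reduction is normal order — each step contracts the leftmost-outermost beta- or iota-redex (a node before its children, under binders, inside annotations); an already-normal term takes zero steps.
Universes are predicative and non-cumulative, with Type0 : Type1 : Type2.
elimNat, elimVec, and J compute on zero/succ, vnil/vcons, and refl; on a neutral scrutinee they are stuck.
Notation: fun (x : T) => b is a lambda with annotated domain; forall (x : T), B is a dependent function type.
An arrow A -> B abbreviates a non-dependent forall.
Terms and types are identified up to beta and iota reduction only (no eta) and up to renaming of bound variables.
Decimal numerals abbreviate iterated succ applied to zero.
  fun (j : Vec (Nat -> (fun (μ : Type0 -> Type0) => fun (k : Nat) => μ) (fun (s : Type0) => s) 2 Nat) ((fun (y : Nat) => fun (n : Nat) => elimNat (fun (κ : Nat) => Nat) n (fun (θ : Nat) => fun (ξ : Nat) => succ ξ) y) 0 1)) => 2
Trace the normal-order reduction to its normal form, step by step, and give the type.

normal-order reduction sequence:
  fun (j : Vec (Nat -> (fun (μ : Type0 -> Type0) => fun (k : Nat) => μ) (fun (s : Type0) => s) 2 Nat) ((fun (y : Nat) => fun (n : Nat) => elimNat (fun (κ : Nat) => Nat) n (fun (θ : Nat) => fun (ξ : Nat) => succ ξ) y) 0 1)) => 2
  ~> fun (j : Vec (Nat -> (fun (μ : Nat) => fun (k : Type0) => k) 2 Nat) ((fun (s : Nat) => fun (y : Nat) => elimNat (fun (n : Nat) => Nat) y (fun (κ : Nat) => fun (θ : Nat) => succ θ) s) 0 1)) => 2
  ~> fun (j : Vec (Nat -> (fun (μ : Type0) => μ) Nat) ((fun (k : Nat) => fun (s : Nat) => elimNat (fun (y : Nat) => Nat) s (fun (n : Nat) => fun (κ : Nat) => succ κ) k) 0 1)) => 2
  ~> fun (j : Vec (Nat -> Nat) ((fun (μ : Nat) => fun (k : Nat) => elimNat (fun (s : Nat) => Nat) k (fun (y : Nat) => fun (n : Nat) => succ n) μ) 0 1)) => 2
  ~> fun (j : Vec (Nat -> Nat) ((fun (μ : Nat) => elimNat (fun (k : Nat) => Nat) μ (fun (s : Nat) => fun (y : Nat) => succ y) 0) 1)) => 2
  ~> fun (j : Vec (Nat -> Nat) (elimNat (fun (μ : Nat) => Nat) 1 (fun (k : Nat) => fun (s : Nat) => succ s) 0)) => 2
  ~> fun (j : Vec (Nat -> Nat) 1) => 2
inferred type:
  Vec (Nat -> Nat) 1 -> Nat


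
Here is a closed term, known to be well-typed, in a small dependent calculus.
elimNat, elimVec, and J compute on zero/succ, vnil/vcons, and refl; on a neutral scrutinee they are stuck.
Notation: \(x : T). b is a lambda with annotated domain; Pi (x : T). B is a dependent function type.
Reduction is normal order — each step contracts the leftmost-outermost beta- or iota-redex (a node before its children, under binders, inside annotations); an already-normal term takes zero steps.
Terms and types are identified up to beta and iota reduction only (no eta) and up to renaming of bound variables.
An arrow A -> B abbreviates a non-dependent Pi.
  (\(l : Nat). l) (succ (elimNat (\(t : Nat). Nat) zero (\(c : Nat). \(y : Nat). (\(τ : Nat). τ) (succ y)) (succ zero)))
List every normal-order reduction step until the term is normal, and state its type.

normal-order reduction:
  (\(l : Nat). l) (succ (elimNat (\(t : Nat). Nat) zero (\(c : Nat). \(y : Nat). (\(τ : Nat). τ) (succ y)) (succ zero)))
  ~> succ (elimNat (\(l : Nat). Nat) zero (\(t : Nat). \(c : Nat). (\(y : Nat). y) (succ c)) (succ zero))
  ~> succ ((\(l : Nat). \(t : Nat). (\(c : Nat). c) (succ t)) zero (elimNat (\(y : Nat). Nat) zero (\(τ : Nat). \(o : Nat). (\(φ : Nat). φ) (succ o)) zero))
  ~> succ ((\(l : Nat). (\(t : Nat). t) (succ l)) (elimNat (\(c : Nat). Nat) zero (\(y : Nat). \(τ : Nat). (\(o : Nat). o) (succ τ)) zero))
  ~> succ ((\(l : Nat). l) (succ (elimNat (\(t : Nat). Nat) zero (\(c : Nat). \(y : Nat). (\(τ : Nat). τ) (succ y)) zero)))
  ~> succ (succ (elimNat (\(l : Nat). Nat) zero (\(t : Nat). \(c : Nat). (\(y : Nat). y) (succ c)) zero))
  ~> succ (succ zero)
the term's type:
  Nat


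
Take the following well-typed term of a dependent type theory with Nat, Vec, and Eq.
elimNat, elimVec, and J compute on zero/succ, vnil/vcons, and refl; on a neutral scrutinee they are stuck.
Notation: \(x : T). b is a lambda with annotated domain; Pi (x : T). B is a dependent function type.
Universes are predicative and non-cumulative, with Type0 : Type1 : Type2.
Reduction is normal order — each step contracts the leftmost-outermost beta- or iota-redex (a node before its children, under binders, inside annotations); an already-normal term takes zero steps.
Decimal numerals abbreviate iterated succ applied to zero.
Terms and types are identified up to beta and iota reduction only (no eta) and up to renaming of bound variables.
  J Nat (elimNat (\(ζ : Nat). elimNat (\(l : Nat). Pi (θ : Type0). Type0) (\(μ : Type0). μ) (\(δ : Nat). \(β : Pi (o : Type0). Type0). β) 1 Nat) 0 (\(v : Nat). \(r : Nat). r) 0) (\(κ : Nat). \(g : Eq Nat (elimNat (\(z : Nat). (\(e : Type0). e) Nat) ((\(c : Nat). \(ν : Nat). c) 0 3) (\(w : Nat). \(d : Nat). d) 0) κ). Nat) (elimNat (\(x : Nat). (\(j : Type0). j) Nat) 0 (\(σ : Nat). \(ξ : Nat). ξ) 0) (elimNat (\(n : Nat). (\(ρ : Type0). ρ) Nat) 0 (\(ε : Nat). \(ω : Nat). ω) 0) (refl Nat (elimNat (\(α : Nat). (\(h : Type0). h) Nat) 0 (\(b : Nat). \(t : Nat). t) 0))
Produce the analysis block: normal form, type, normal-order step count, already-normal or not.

resulting normal form:
  0
the term's type:
  Nat
normal-order step count: 2
started in normal form: no
first contracted redex: a J iota-redex


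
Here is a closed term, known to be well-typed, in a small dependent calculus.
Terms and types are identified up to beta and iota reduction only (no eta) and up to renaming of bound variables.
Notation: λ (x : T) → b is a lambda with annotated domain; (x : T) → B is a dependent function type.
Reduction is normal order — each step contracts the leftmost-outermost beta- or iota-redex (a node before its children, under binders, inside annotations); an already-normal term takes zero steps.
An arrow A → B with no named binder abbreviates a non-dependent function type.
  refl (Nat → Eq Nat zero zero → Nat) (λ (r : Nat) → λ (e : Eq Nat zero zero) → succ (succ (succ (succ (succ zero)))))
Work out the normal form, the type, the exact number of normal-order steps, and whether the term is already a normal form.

reduced normal form:
  refl (Nat → Eq Nat zero zero → Nat) (λ (r : Nat) → λ (e : Eq Nat zero zero) → succ (succ (succ (succ (succ zero)))))
the term's type:
  Eq (Nat → Eq Nat zero zero → Nat) (λ (r : Nat) → λ (e : Eq Nat zero zero) → succ (succ (succ (succ (succ zero))))) (λ (c : Nat) → λ (τ : Eq Nat zero zero) → succ (succ (succ (succ (succ zero)))))
normal-order step count: 0
started in normal form: yes


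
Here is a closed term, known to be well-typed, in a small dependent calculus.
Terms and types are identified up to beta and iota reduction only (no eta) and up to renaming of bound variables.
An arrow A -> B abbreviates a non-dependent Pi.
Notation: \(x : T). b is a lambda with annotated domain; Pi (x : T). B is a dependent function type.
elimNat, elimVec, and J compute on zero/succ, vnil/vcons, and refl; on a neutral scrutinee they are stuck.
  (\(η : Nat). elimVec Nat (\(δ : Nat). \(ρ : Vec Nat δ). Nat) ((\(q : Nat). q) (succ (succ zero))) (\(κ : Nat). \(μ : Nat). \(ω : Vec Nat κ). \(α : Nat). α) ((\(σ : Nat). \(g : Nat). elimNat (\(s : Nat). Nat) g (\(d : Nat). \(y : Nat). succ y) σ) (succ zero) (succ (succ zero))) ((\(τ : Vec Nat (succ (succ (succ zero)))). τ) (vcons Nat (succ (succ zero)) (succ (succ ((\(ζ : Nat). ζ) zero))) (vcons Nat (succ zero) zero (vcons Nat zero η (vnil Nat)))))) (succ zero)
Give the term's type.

type:
  Nat


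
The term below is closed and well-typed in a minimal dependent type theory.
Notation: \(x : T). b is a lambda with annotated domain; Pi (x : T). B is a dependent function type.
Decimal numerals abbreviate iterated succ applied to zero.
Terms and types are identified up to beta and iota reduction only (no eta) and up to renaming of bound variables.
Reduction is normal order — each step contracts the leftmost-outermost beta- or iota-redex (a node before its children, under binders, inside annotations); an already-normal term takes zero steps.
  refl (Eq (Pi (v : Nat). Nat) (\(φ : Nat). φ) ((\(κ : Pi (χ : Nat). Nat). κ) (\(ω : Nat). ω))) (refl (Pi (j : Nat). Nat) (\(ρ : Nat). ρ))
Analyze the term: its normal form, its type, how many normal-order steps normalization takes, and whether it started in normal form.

resulting normal form:
  refl (Eq (Pi (v : Nat). Nat) (\(φ : Nat). φ) (\(κ : Nat). κ)) (refl (Pi (χ : Nat). Nat) (\(ω : Nat). ω))
inferred type:
  Eq (Eq (Pi (v : Nat). Nat) (\(φ : Nat). φ) (\(κ : Nat). κ)) (refl (Pi (χ : Nat). Nat) (\(ω : Nat). ω)) (refl (Pi (j : Nat). Nat) (\(ρ : Nat). ρ))
reduction steps (normal order): 1
started in normal form: no
first redex: a beta-redex


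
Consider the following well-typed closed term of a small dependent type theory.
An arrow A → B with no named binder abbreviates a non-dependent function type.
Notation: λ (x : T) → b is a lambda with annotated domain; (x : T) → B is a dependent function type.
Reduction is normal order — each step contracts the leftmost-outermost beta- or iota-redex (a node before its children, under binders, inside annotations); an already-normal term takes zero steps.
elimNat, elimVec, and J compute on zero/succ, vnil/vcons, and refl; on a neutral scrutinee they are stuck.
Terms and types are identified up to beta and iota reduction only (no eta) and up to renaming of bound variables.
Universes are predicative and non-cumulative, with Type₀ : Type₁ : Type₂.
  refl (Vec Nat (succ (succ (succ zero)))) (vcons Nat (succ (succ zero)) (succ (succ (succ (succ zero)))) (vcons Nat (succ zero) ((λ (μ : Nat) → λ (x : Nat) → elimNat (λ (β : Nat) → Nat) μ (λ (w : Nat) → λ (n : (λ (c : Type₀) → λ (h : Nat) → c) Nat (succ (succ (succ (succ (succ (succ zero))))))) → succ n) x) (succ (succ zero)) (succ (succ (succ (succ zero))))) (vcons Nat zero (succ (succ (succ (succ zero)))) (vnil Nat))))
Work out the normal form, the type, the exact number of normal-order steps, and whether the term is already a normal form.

reduced normal form:
  refl (Vec Nat (succ (succ (succ zero)))) (vcons Nat (succ (succ zero)) (succ (succ (succ (succ zero)))) (vcons Nat (succ zero) (succ (succ (succ (succ (succ (succ zero)))))) (vcons Nat zero (succ (succ (succ (succ zero)))) (vnil Nat))))
type:
  Eq (Vec Nat (succ (succ (succ zero)))) (vcons Nat (succ (succ zero)) (succ (succ (succ (succ zero)))) (vcons Nat (succ zero) (succ (succ (succ (succ (succ (succ zero)))))) (vcons Nat zero (succ (succ (succ (succ zero)))) (vnil Nat)))) (vcons Nat (succ (succ zero)) (succ (succ (succ (succ zero)))) (vcons Nat (succ zero) (succ (succ (succ (succ (succ (succ zero)))))) (vcons Nat zero (succ (succ (succ (succ zero)))) (vnil Nat))))
reduction steps (normal order): 15
already normal: no
first contracted redex: a beta-redex


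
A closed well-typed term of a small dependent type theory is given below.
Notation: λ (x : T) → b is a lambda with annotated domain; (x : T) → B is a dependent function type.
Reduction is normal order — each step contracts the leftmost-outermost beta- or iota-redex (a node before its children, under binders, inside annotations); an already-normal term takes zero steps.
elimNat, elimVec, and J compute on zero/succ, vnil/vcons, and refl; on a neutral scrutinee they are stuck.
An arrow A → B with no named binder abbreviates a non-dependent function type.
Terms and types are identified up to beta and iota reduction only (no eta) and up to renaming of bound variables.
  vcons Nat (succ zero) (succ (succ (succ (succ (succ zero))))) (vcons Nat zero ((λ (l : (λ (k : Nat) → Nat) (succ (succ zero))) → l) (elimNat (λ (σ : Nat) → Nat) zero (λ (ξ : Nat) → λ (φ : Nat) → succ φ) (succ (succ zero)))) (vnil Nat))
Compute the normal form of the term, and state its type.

resulting normal form:
  vcons Nat (succ zero) (succ (succ (succ (succ (succ zero))))) (vcons Nat zero (succ (succ zero)) (vnil Nat))
type:
  Vec Nat (succ (succ zero))


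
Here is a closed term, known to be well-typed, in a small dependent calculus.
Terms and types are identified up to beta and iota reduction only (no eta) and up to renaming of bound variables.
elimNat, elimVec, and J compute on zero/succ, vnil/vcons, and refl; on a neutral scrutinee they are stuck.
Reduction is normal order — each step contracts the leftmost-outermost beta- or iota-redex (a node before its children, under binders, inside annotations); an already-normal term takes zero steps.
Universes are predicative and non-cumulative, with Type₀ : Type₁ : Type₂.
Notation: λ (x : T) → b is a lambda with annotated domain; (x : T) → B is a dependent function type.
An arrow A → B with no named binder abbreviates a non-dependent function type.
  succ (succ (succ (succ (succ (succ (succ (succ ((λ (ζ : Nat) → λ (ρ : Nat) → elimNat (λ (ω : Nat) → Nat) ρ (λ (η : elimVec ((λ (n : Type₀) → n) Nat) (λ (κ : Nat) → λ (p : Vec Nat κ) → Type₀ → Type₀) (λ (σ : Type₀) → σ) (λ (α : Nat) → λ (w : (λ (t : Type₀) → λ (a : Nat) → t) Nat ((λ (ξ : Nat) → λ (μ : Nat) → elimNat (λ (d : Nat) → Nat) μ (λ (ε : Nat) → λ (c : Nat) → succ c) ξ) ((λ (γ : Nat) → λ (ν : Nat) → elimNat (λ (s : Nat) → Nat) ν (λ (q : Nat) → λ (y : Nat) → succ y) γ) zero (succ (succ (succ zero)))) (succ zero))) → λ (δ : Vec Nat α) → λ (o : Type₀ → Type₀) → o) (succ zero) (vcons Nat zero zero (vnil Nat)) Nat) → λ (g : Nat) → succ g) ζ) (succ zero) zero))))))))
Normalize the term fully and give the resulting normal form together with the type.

resulting normal form:
  succ (succ (succ (succ (succ (succ (succ (succ (succ zero))))))))
the term's type:
  Nat


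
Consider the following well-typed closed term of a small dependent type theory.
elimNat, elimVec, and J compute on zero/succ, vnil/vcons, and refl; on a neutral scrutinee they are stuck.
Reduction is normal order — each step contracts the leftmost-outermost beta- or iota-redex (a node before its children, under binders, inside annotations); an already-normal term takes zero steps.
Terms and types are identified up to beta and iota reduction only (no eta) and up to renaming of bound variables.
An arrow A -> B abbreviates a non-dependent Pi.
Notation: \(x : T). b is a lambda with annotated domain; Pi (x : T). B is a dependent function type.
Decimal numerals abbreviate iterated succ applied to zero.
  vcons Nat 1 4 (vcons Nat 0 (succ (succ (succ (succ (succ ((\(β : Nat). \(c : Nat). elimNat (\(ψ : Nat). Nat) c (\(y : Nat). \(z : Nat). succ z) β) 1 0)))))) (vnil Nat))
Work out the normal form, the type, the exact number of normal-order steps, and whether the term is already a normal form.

normal form:
  vcons Nat 1 4 (vcons Nat 0 6 (vnil Nat))
inferred type:
  Vec Nat 2
reduction steps (normal order): 6
already normal: no
first contracted redex: a beta-redex


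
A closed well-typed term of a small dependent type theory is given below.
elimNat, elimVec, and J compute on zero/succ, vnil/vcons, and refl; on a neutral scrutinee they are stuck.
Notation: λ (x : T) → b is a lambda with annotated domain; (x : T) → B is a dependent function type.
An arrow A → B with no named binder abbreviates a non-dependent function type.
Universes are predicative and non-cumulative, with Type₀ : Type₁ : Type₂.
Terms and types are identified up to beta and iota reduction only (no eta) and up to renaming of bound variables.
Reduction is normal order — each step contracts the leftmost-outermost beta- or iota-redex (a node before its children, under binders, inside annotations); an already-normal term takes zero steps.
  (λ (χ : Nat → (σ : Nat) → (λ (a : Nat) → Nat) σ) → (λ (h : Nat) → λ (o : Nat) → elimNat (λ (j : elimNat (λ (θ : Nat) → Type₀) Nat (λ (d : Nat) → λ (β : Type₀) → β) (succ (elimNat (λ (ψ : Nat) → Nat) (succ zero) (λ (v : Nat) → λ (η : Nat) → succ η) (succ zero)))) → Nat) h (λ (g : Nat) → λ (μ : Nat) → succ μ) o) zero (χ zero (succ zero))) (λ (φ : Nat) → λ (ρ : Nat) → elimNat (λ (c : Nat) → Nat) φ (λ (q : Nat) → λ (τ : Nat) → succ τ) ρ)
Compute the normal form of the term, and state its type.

normal form:
  succ zero
type:
  Nat


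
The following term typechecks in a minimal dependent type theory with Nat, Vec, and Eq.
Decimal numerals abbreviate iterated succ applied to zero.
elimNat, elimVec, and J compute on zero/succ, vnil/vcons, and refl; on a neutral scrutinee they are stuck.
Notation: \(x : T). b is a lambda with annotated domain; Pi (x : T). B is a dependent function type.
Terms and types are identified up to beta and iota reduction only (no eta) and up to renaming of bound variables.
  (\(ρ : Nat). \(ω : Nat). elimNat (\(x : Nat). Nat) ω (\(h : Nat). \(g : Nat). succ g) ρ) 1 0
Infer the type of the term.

inferred type:
  Nat


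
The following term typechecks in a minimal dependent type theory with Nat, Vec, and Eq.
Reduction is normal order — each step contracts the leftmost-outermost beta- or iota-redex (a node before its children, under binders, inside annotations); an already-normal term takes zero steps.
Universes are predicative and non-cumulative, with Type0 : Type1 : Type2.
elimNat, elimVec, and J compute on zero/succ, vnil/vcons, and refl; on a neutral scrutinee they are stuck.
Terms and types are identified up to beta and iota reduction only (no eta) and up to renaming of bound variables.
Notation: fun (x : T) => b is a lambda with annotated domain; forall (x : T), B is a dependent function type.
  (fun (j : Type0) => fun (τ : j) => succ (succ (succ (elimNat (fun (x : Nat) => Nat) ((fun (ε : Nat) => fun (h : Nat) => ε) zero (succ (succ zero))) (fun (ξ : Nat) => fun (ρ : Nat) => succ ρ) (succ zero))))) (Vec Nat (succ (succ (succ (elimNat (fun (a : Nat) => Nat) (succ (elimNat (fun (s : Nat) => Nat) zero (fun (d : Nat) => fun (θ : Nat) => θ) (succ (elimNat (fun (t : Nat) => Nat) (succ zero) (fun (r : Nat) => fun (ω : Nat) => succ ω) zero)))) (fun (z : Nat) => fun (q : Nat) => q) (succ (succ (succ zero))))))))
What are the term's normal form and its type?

reduced normal form:
  fun (j : Vec Nat (succ (succ (succ (succ zero))))) => succ (succ (succ (succ zero)))
inferred type:
  forall (j : Vec Nat (succ (succ (succ (succ zero))))), Nat


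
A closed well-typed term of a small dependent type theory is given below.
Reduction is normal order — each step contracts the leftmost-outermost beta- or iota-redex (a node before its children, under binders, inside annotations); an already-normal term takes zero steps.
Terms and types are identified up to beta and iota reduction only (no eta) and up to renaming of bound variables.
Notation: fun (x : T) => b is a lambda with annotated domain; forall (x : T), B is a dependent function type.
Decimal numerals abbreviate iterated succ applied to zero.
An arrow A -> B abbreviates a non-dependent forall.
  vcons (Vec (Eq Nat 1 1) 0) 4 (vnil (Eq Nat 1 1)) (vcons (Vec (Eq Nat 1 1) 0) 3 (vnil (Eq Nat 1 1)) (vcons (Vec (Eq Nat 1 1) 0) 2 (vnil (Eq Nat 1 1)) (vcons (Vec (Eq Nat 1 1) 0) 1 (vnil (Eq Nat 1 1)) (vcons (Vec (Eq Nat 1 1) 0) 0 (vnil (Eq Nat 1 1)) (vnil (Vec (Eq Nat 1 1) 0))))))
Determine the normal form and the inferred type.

normal form:
  vcons (Vec (Eq Nat 1 1) 0) 4 (vnil (Eq Nat 1 1)) (vcons (Vec (Eq Nat 1 1) 0) 3 (vnil (Eq Nat 1 1)) (vcons (Vec (Eq Nat 1 1) 0) 2 (vnil (Eq Nat 1 1)) (vcons (Vec (Eq Nat 1 1) 0) 1 (vnil (Eq Nat 1 1)) (vcons (Vec (Eq Nat 1 1) 0) 0 (vnil (Eq Nat 1 1)) (vnil (Vec (Eq Nat 1 1) 0))))))
type:
  Vec (Vec (Eq Nat 1 1) 0) 5
observation: the term is already in normal form.


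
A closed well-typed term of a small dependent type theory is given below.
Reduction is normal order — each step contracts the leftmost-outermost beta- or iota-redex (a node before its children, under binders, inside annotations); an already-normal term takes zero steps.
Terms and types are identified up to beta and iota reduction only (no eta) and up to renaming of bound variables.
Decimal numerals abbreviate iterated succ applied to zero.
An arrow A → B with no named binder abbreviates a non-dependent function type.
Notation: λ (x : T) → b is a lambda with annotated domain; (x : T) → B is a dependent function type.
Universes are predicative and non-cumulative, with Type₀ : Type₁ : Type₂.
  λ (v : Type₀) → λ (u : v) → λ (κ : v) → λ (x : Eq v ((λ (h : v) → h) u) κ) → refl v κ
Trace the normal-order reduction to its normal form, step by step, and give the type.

reduction (normal order):
  λ (v : Type₀) → λ (u : v) → λ (κ : v) → λ (x : Eq v ((λ (h : v) → h) u) κ) → refl v κ
  ~> λ (v : Type₀) → λ (u : v) → λ (κ : v) → λ (x : Eq v u κ) → refl v κ
the term's type:
  (v : Type₀) → (u : v) → (κ : v) → Eq v u κ → Eq v κ κ


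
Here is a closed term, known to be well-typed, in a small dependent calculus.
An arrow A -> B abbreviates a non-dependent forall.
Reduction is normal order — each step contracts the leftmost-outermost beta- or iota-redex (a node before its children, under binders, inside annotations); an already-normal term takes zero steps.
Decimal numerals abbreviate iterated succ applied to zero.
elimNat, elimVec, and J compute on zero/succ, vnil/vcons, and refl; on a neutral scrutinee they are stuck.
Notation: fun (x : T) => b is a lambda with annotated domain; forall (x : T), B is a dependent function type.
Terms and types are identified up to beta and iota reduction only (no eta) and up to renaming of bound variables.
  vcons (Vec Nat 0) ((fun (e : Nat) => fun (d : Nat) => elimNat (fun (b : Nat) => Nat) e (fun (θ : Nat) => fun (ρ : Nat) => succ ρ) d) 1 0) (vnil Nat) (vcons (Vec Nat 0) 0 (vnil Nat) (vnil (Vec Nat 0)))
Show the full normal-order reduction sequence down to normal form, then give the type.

normal-order reduction:
  vcons (Vec Nat 0) ((fun (e : Nat) => fun (d : Nat) => elimNat (fun (b : Nat) => Nat) e (fun (θ : Nat) => fun (ρ : Nat) => succ ρ) d) 1 0) (vnil Nat) (vcons (Vec Nat 0) 0 (vnil Nat) (vnil (Vec Nat 0)))
  ~> vcons (Vec Nat 0) ((fun (e : Nat) => elimNat (fun (d : Nat) => Nat) 1 (fun (b : Nat) => fun (θ : Nat) => succ θ) e) 0) (vnil Nat) (vcons (Vec Nat 0) 0 (vnil Nat) (vnil (Vec Nat 0)))
  ~> vcons (Vec Nat 0) (elimNat (fun (e : Nat) => Nat) 1 (fun (d : Nat) => fun (b : Nat) => succ b) 0) (vnil Nat) (vcons (Vec Nat 0) 0 (vnil Nat) (vnil (Vec Nat 0)))
  ~> vcons (Vec Nat 0) 1 (vnil Nat) (vcons (Vec Nat 0) 0 (vnil Nat) (vnil (Vec Nat 0)))
the term's type:
  Vec (Vec Nat 0) 2


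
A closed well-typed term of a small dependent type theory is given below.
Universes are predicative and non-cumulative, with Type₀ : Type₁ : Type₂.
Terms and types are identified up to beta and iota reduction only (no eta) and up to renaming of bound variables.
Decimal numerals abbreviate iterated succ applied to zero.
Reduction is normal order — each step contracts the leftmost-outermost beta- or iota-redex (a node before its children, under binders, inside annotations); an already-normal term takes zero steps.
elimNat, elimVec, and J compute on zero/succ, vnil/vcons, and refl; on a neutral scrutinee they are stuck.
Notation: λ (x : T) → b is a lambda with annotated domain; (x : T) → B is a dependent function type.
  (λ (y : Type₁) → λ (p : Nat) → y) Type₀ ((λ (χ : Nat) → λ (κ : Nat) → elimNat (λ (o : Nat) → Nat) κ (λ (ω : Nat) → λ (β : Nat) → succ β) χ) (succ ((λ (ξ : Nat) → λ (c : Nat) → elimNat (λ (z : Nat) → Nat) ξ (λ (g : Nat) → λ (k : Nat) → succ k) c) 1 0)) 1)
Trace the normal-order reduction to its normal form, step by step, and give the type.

normal-order reduction sequence:
  (λ (y : Type₁) → λ (p : Nat) → y) Type₀ ((λ (χ : Nat) → λ (κ : Nat) → elimNat (λ (o : Nat) → Nat) κ (λ (ω : Nat) → λ (β : Nat) → succ β) χ) (succ ((λ (ξ : Nat) → λ (c : Nat) → elimNat (λ (z : Nat) → Nat) ξ (λ (g : Nat) → λ (k : Nat) → succ k) c) 1 0)) 1)
  ~> (λ (y : Nat) → Type₀) ((λ (p : Nat) → λ (χ : Nat) → elimNat (λ (κ : Nat) → Nat) χ (λ (o : Nat) → λ (ω : Nat) → succ ω) p) (succ ((λ (β : Nat) → λ (ξ : Nat) → elimNat (λ (c : Nat) → Nat) β (λ (z : Nat) → λ (g : Nat) → succ g) ξ) 1 0)) 1)
  ~> Type₀
inferred type:
  Type₁


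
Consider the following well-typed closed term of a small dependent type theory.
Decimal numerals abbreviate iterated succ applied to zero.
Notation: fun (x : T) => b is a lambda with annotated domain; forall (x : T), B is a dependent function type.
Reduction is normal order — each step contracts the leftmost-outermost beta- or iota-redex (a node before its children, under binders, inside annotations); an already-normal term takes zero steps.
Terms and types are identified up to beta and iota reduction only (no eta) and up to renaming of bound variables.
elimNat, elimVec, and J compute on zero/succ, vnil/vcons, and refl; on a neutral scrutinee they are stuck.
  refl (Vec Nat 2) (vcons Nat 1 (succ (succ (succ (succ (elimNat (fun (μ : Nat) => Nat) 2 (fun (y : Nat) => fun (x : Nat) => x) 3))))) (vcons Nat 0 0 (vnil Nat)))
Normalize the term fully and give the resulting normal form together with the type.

resulting normal form:
  refl (Vec Nat 2) (vcons Nat 1 6 (vcons Nat 0 0 (vnil Nat)))
type:
  Eq (Vec Nat 2) (vcons Nat 1 6 (vcons Nat 0 0 (vnil Nat))) (vcons Nat 1 6 (vcons Nat 0 0 (vnil Nat)))


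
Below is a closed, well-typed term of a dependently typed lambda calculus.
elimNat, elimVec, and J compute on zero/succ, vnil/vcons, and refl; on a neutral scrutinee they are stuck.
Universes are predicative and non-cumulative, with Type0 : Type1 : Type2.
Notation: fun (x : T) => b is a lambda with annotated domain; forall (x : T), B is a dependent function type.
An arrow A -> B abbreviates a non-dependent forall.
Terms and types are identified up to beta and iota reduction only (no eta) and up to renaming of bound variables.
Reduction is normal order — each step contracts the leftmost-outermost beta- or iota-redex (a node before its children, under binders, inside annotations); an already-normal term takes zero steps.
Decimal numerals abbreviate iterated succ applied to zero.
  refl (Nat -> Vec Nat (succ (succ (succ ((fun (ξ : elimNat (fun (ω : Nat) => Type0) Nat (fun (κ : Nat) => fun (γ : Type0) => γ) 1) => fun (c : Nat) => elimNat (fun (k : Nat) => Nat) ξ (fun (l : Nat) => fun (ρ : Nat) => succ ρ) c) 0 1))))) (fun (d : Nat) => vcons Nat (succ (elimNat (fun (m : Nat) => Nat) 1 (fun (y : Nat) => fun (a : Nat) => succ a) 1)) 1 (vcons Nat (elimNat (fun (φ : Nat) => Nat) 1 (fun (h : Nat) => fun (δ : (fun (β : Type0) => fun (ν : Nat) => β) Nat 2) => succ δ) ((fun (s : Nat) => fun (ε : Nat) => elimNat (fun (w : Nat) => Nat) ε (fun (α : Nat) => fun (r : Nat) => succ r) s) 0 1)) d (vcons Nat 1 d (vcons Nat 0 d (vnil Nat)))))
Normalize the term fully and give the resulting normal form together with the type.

reduced normal form:
  refl (Nat -> Vec Nat 4) (fun (ξ : Nat) => vcons Nat 3 1 (vcons Nat 2 ξ (vcons Nat 1 ξ (vcons Nat 0 ξ (vnil Nat)))))
inferred type:
  Eq (Nat -> Vec Nat 4) (fun (ξ : Nat) => vcons Nat 3 1 (vcons Nat 2 ξ (vcons Nat 1 ξ (vcons Nat 0 ξ (vnil Nat))))) (fun (ω : Nat) => vcons Nat 3 1 (vcons Nat 2 ω (vcons Nat 1 ω (vcons Nat 0 ω (vnil Nat)))))
observation: the leftmost-outermost redex is a beta-redex, and normalization takes 19 steps.


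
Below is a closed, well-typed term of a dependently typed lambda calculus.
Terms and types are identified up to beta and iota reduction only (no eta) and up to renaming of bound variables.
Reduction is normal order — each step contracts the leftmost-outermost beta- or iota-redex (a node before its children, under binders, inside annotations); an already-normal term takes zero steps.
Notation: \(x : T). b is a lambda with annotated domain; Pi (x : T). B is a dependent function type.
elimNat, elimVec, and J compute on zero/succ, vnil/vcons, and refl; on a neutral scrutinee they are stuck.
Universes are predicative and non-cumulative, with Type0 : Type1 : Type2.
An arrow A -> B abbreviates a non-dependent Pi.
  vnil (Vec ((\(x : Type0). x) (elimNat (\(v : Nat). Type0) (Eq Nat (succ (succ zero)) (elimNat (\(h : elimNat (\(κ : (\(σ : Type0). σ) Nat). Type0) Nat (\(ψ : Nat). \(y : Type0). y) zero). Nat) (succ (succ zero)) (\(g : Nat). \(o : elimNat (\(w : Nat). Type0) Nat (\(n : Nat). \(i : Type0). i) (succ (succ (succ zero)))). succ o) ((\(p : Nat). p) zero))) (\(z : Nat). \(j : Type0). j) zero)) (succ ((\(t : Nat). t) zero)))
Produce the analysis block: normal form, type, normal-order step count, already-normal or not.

normal form:
  vnil (Vec (Eq Nat (succ (succ zero)) (succ (succ zero))) (succ zero))
the term's type:
  Vec (Vec (Eq Nat (succ (succ zero)) (succ (succ zero))) (succ zero)) zero
reduction steps (normal order): 16
already normal: no
first contracted redex: a beta-redex


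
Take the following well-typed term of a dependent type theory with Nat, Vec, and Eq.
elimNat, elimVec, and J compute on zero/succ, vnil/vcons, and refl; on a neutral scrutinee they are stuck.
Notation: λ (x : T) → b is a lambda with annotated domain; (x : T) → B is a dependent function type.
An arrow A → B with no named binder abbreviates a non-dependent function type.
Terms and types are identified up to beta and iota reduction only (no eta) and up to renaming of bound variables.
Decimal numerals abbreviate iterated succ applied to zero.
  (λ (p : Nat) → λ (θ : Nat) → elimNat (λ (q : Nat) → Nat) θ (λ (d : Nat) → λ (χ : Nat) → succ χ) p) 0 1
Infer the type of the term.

the term's type:
  Nat


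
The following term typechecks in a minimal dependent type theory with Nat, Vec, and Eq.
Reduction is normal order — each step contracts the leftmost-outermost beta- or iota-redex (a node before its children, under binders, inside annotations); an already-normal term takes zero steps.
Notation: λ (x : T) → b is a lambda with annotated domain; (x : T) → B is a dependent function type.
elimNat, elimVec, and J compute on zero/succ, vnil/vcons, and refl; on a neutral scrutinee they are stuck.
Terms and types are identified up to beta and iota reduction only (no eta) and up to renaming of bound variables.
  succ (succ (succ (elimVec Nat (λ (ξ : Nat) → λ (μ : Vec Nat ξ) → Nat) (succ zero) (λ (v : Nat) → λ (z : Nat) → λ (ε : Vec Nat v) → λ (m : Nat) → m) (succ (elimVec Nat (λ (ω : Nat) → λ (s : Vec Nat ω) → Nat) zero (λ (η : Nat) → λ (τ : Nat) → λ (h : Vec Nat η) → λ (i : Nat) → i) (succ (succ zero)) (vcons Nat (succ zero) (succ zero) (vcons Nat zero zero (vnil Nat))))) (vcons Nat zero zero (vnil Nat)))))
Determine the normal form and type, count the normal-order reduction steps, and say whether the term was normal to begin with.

resulting normal form:
  succ (succ (succ (succ zero)))
the term's type:
  Nat
steps to reach normal form (normal order): 6
already normal: no
first contracted redex: an elimVec iota-redex


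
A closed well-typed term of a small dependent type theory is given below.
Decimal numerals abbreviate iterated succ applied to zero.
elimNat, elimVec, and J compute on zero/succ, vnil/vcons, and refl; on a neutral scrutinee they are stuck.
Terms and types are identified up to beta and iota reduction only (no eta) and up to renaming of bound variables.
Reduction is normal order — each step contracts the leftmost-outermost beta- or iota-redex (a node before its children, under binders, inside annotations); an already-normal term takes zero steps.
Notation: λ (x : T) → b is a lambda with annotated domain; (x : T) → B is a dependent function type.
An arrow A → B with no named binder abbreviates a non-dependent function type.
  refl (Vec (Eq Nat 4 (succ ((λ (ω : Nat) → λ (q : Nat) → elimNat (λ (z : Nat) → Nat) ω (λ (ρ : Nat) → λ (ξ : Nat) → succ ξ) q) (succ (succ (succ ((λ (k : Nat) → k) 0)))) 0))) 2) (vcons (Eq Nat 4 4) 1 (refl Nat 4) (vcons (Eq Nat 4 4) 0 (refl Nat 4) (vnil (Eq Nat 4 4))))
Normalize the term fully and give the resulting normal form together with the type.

normal form:
  refl (Vec (Eq Nat 4 4) 2) (vcons (Eq Nat 4 4) 1 (refl Nat 4) (vcons (Eq Nat 4 4) 0 (refl Nat 4) (vnil (Eq Nat 4 4))))
type:
  Eq (Vec (Eq Nat 4 4) 2) (vcons (Eq Nat 4 4) 1 (refl Nat 4) (vcons (Eq Nat 4 4) 0 (refl Nat 4) (vnil (Eq Nat 4 4)))) (vcons (Eq Nat 4 4) 1 (refl Nat 4) (vcons (Eq Nat 4 4) 0 (refl Nat 4) (vnil (Eq Nat 4 4))))


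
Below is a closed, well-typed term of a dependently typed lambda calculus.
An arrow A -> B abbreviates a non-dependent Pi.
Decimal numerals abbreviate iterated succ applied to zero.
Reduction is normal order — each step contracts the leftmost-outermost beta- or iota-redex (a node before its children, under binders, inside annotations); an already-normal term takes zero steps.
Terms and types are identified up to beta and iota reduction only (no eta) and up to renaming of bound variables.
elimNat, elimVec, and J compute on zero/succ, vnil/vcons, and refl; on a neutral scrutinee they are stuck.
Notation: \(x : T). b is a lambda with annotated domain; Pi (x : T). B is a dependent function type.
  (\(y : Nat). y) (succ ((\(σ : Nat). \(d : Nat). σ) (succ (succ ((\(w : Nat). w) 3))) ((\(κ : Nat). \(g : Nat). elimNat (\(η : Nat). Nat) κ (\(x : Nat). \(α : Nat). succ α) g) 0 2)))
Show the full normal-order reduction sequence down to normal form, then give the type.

normal-order reduction:
  (\(y : Nat). y) (succ ((\(σ : Nat). \(d : Nat). σ) (succ (succ ((\(w : Nat). w) 3))) ((\(κ : Nat). \(g : Nat). elimNat (\(η : Nat). Nat) κ (\(x : Nat). \(α : Nat). succ α) g) 0 2)))
  ~> succ ((\(y : Nat). \(σ : Nat). y) (succ (succ ((\(d : Nat). d) 3))) ((\(w : Nat). \(κ : Nat). elimNat (\(g : Nat). Nat) w (\(η : Nat). \(x : Nat). succ x) κ) 0 2))
  ~> succ ((\(y : Nat). succ (succ ((\(σ : Nat). σ) 3))) ((\(d : Nat). \(w : Nat). elimNat (\(κ : Nat). Nat) d (\(g : Nat). \(η : Nat). succ η) w) 0 2))
  ~> succ (succ (succ ((\(y : Nat). y) 3)))
  ~> 6
the term's type:
  Nat


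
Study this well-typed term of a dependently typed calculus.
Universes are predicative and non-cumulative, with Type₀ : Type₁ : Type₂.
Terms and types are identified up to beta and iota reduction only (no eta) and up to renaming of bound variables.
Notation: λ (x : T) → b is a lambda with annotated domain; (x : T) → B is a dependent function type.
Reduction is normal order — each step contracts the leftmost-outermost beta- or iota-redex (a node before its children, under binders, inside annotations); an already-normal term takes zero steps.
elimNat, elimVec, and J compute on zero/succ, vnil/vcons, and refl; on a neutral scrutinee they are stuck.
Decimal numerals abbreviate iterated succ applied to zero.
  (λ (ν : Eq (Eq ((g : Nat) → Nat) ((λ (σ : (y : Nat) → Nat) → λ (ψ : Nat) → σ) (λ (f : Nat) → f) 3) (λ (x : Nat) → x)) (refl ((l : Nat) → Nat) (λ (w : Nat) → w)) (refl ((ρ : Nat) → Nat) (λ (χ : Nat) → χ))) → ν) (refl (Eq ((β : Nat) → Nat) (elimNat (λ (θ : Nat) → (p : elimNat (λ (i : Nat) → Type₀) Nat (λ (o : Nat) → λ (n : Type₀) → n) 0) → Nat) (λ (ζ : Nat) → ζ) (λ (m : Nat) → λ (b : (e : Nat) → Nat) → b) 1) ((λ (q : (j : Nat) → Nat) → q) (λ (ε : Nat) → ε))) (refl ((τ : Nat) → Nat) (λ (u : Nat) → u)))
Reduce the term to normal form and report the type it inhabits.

normal form:
  refl (Eq ((ν : Nat) → Nat) (λ (g : Nat) → g) (λ (σ : Nat) → σ)) (refl ((y : Nat) → Nat) (λ (ψ : Nat) → ψ))
type:
  Eq (Eq ((ν : Nat) → Nat) (λ (g : Nat) → g) (λ (σ : Nat) → σ)) (refl ((y : Nat) → Nat) (λ (ψ : Nat) → ψ)) (refl ((f : Nat) → Nat) (λ (x : Nat) → x))


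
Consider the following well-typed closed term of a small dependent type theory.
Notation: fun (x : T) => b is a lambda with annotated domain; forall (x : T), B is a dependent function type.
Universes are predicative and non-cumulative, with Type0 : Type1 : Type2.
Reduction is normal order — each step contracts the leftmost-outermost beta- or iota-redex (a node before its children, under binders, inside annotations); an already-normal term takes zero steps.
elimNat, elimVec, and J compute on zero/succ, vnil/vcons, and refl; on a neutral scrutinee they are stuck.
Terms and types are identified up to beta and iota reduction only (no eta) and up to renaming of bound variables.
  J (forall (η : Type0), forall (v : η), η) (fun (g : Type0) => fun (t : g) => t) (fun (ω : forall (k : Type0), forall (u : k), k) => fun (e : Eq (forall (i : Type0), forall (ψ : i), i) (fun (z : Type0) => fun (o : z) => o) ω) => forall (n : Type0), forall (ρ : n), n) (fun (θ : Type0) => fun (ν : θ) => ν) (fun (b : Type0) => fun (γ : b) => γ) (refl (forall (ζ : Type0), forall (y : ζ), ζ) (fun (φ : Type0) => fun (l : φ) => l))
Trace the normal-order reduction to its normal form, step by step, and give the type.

normal-order reduction:
  J (forall (η : Type0), forall (v : η), η) (fun (g : Type0) => fun (t : g) => t) (fun (ω : forall (k : Type0), forall (u : k), k) => fun (e : Eq (forall (i : Type0), forall (ψ : i), i) (fun (z : Type0) => fun (o : z) => o) ω) => forall (n : Type0), forall (ρ : n), n) (fun (θ : Type0) => fun (ν : θ) => ν) (fun (b : Type0) => fun (γ : b) => γ) (refl (forall (ζ : Type0), forall (y : ζ), ζ) (fun (φ : Type0) => fun (l : φ) => l))
  ~> fun (η : Type0) => fun (v : η) => v
type:
  forall (η : Type0), forall (v : η), η
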